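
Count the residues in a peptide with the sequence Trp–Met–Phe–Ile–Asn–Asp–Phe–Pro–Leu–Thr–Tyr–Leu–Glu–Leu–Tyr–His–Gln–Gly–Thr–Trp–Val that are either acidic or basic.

Acidic: D, E. Basic: H, K, R.
Acidic residues here: Asp6, Glu13 (2).
Basic residues here: His16 (1).
The two groups share no amino acid, so total = 2 + 1 = 3.

3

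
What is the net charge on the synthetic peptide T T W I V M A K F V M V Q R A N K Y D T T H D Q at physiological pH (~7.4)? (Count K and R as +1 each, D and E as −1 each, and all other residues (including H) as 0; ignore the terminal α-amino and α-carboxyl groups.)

+1

Positive (K, R): K8, R14, K17 → +3.
Negative (D, E): D19, D23 → −2.
Net charge = (+3) + (−2) = +1.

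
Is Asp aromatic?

No

Phenylalanine (F), tryptophan (W), and tyrosine (Y) have aromatic ring side chains.
Aspartate is not in this group.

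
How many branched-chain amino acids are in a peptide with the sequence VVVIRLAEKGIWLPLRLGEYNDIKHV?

V, L, and I make up the branched-chain aliphatic group.
Matching residues: V1, V2, V3, I4, L6, I11, L13, L15, L17, I23, V26.

11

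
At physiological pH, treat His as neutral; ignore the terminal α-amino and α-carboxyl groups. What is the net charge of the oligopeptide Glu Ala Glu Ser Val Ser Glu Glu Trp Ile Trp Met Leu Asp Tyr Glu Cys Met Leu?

The side chains ionized at physiological pH are Lys/Arg (+1) and Asp/Glu (−1); with His treated as neutral, nothing else contributes.
Positive (K, R): none → +0.
Negative (D, E): Glu1, Glu3, Glu7, Glu8, Asp14, Glu16 → −6.
Net charge = (+0) + (−6) = −6.

-6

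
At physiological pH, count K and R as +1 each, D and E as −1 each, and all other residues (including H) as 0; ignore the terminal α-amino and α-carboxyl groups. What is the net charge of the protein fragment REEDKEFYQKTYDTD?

Positive (K, R): R1, K5, K10 → +3.
Negative (D, E): E2, E3, D4, E6, D13, D15 → −6.
Net charge = (+3) + (−6) = −3.

-3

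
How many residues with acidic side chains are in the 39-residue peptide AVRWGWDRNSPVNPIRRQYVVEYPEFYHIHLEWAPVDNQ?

The acidic residues are Asp (D) and Glu (E), whose side chains end in a carboxylate group.
Matching residues: D7, E22, E25, E32, D37.

5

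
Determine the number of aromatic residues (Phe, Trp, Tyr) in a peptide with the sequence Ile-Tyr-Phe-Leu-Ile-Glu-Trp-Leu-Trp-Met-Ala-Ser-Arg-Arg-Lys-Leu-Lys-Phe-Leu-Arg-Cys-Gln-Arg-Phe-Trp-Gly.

Matching residues: Tyr2, Phe3, Trp7, Trp9, Phe18, Phe24, Trp25.

7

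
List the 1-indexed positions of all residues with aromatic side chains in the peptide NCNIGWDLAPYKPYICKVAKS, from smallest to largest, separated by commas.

F, W, and Y each carry an aromatic ring on the side chain.
Matching residues: W6, Y11, Y14.

6, 11, 14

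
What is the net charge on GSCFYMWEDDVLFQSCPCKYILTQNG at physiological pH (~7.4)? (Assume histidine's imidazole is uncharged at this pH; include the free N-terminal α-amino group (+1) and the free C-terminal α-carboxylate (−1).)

At pH ~7.4 the Lys and Arg side chains are protonated (+1), the Asp and Glu side chains are deprotonated (−1), and with His taken as neutral all other side chains carry no charge.
Positive (K, R): K19 → +1.
Negative (D, E): E8, D9, D10 → −3.
The N-terminus (+1) and C-terminus (−1) cancel.
Net charge = (+1) + (−3) = −2.

-2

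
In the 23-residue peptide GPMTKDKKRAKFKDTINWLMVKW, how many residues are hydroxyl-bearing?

Serine (S), threonine (T), and tyrosine (Y) each carry a hydroxyl group on the side chain.
Matching residues: T4, T15.

2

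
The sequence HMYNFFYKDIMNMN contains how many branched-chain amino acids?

1

V, L, and I make up the branched-chain aliphatic group.
Matching residues: I10.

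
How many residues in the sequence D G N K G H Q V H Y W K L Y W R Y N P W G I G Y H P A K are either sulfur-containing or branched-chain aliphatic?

3

Sulfur-containing: C, M. Branched-chain aliphatic: I, L, V.
Sulfur-containing residues here: none (0).
Branched-chain aliphatic residues here: V8, L13, I22 (3).
The two groups share no amino acid, so total = 0 + 3 = 3.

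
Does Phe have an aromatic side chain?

Yes

F, W, and Y each carry an aromatic ring on the side chain.
Phenylalanine is in this group.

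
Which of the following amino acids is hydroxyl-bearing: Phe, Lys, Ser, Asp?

S, T, and Y are the three residues with a side-chain hydroxyl.
Of the listed options, only Ser belongs to this group.

Ser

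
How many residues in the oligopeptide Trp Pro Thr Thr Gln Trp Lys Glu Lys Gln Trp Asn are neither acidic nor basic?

9

Acidic: D, E. Basic: K, R, H. All other residues are neither.
Matching residues: Trp1, Pro2, Thr3, Thr4, Gln5, Trp6, Gln10, Trp11, Asn12.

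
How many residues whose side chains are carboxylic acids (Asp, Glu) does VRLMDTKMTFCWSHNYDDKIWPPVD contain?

4

Matching residues: D5, D17, D18, D25.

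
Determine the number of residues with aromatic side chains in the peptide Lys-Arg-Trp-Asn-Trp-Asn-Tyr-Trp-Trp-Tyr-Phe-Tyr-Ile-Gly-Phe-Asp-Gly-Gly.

The aromatic amino acids are Phe (F, benzyl), Trp (W, indole), and Tyr (Y, phenol).
Matching residues: Trp3, Trp5, Tyr7, Trp8, Trp9, Tyr10, Phe11, Tyr12, Phe15.

9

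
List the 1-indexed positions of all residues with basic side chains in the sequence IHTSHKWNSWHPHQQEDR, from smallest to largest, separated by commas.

2, 5, 6, 11, 13, 18

The basic amino acids are Lys (K), Arg (R), and His (H).
Matching residues: H2, H5, K6, H11, H13, R18.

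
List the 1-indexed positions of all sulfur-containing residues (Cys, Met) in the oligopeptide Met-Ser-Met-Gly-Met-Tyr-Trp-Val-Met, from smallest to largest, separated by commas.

1, 3, 5, 9

Matching residues: Met1, Met3, Met5, Met9.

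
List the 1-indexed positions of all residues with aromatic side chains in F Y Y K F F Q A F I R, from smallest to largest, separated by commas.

1, 2, 3, 5, 6, 9

F, W, and Y each carry an aromatic ring on the side chain.
Matching residues: F1, Y2, Y3, F5, F6, F9.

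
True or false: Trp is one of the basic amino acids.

Lysine (K), arginine (R), and histidine (H) have basic, nitrogen-containing side chains.
Tryptophan is not in this group.

False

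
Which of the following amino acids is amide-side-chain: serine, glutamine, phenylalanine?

Asparagine (N) and glutamine (Q) have uncharged amide side chains.
Of the listed options, only glutamine belongs to this group.

glutamine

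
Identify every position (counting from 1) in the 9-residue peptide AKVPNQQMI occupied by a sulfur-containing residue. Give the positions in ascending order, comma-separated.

8

Cysteine (C, thiol) and methionine (M, thioether) are the two sulfur-containing amino acids.
Matching residues: M8.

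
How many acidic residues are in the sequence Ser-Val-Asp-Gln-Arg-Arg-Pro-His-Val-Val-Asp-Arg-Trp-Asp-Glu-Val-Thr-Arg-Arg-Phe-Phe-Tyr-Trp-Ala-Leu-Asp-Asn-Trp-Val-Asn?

5

Aspartate (D) and glutamate (E) have carboxylic-acid side chains and are the acidic amino acids.
Matching residues: Asp3, Asp11, Asp14, Glu15, Asp26.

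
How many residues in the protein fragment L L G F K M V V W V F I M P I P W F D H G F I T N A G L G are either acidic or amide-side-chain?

Acidic: D, E. Amide-side-chain: N, Q.
Acidic residues here: D19 (1).
Amide-side-chain residues here: N25 (1).
The two groups share no amino acid, so total = 1 + 1 = 2.

2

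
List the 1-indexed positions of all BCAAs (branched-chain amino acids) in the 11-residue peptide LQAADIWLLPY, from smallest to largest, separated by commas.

Valine (V), leucine (L), and isoleucine (I) are the branched-chain amino acids.
Matching residues: L1, I6, L8, L9.

1, 6, 8, 9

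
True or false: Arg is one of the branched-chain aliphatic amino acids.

Valine (V), leucine (L), and isoleucine (I) are the branched-chain amino acids.
Arginine is not in this group.

False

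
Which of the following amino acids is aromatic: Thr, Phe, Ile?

Phe

Phenylalanine (F), tryptophan (W), and tyrosine (Y) have aromatic ring side chains.
Of the listed options, only Phe belongs to this group.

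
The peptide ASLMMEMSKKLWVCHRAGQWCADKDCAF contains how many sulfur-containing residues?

6

Only Cys (C) and Met (M) have a sulfur atom in the side chain.
Matching residues: M4, M5, M7, C14, C21, C26.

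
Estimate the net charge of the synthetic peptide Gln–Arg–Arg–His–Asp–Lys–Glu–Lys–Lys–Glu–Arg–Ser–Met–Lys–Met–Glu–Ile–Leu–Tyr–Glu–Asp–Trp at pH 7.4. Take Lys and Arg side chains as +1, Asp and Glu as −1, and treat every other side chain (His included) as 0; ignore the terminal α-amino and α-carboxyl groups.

Positive (K, R): Arg2, Arg3, Lys6, Lys8, Lys9, Arg11, Lys14 → +7.
Negative (D, E): Asp5, Glu7, Glu10, Glu16, Glu20, Asp21 → −6.
Net charge = (+7) + (−6) = +1.

+1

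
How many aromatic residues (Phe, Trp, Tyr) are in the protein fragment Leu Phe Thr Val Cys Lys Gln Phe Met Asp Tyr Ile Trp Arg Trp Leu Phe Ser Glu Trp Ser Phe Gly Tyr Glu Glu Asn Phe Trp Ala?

11

Matching residues: Phe2, Phe8, Tyr11, Trp13, Trp15, Phe17, Trp20, Phe22, Tyr24, Phe28, Trp29.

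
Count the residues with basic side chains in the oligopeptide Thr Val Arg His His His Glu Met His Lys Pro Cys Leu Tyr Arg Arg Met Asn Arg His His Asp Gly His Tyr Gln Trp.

12

K, R, and H are the three residues with basic side chains (ε-amine, guanidinium, and imidazole respectively).
Matching residues: Arg3, His4, His5, His6, His9, Lys10, Arg15, Arg16, Arg19, His20, His21, His24.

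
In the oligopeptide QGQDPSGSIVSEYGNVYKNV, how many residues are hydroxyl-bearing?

5

S, T, and Y are the three residues with a side-chain hydroxyl.
Matching residues: S6, S8, S11, Y13, Y17.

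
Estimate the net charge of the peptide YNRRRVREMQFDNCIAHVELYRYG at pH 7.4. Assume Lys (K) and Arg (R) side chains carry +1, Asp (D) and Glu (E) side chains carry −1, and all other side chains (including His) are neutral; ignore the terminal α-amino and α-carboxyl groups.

+2

Positive (K, R): R3, R4, R5, R7, R22 → +5.
Negative (D, E): E8, D12, E19 → −3.
Net charge = (+5) + (−3) = +2.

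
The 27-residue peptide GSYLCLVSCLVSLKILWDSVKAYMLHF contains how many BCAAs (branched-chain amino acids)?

10

Valine (V), leucine (L), and isoleucine (I) are the branched-chain amino acids.
Matching residues: L4, L6, V7, L10, V11, L13, I15, L16, V20, L25.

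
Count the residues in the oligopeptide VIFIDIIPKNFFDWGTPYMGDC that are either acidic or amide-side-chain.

4

Acidic: D, E. Amide-side-chain: N, Q.
Acidic residues here: D5, D13, D21 (3).
Amide-side-chain residues here: N10 (1).
The two groups share no amino acid, so total = 3 + 1 = 4.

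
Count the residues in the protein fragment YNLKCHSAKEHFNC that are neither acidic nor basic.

Acidic: D, E. Basic: K, R, H. All other residues are neither.
Matching residues: Y1, N2, L3, C5, S7, A8, F12, N13, C14.

9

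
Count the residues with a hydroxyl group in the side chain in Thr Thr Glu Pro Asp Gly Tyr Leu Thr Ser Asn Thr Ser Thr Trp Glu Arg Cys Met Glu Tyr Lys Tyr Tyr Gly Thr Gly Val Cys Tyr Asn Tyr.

14

The –OH-bearing residues are Ser, Thr (aliphatic alcohols), and Tyr (phenol).
Matching residues: Thr1, Thr2, Tyr7, Thr9, Ser10, Thr12, Ser13, Thr14, Tyr21, Tyr23, Tyr24, Thr26, Tyr30, Tyr32.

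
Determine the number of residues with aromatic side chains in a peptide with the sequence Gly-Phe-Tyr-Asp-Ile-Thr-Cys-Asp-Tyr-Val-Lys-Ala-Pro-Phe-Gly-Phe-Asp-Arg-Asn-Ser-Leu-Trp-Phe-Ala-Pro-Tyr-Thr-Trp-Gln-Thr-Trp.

The aromatic amino acids are Phe (F, benzyl), Trp (W, indole), and Tyr (Y, phenol).
Matching residues: Phe2, Tyr3, Tyr9, Phe14, Phe16, Trp22, Phe23, Tyr26, Trp28, Trp31.

10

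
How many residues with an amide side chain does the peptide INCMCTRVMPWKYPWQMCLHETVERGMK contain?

2

The amide-side-chain residues are Asn (N) and Gln (Q).
Matching residues: N2, Q16.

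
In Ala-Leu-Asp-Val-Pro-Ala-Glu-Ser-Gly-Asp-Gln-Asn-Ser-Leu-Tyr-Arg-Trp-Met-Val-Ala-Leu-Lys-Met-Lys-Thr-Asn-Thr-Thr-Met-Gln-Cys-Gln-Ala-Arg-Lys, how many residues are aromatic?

2

Phenylalanine (F), tryptophan (W), and tyrosine (Y) have aromatic ring side chains.
Matching residues: Tyr15, Trp17.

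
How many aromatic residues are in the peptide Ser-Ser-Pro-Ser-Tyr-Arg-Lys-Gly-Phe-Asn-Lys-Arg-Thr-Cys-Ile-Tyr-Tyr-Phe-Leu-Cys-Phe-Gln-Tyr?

7

F, W, and Y each carry an aromatic ring on the side chain.
Matching residues: Tyr5, Phe9, Tyr16, Tyr17, Phe18, Phe21, Tyr23.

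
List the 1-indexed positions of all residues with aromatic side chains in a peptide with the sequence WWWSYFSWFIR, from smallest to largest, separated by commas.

1, 2, 3, 5, 6, 8, 9

F, W, and Y each carry an aromatic ring on the side chain.
Matching residues: W1, W2, W3, Y5, F6, W8, F9.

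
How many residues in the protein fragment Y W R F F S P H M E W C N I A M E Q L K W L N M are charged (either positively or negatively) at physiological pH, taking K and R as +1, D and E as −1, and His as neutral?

4

Charged side chains at pH ~7.4: K, R (positive); D, E (negative).
Matching residues: R3, E10, E17, K20.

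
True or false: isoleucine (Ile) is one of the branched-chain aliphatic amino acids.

V, L, and I make up the branched-chain aliphatic group.
Isoleucine is in this group.

True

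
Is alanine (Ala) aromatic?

No

Phenylalanine (F), tryptophan (W), and tyrosine (Y) have aromatic ring side chains.
Alanine is not in this group.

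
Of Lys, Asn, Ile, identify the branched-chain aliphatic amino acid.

Ile

V, L, and I make up the branched-chain aliphatic group.
Of the listed options, only Ile belongs to this group.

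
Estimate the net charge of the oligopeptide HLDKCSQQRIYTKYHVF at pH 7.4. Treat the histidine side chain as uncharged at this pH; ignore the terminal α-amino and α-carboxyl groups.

+2

The side chains ionized at physiological pH are Lys/Arg (+1) and Asp/Glu (−1); with His treated as neutral, nothing else contributes.
Positive (K, R): K4, R9, K13 → +3.
Negative (D, E): D3 → −1.
Net charge = (+3) + (−1) = +2.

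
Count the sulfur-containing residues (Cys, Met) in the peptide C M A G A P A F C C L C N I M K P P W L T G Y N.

6

Matching residues: C1, M2, C9, C10, C12, M15.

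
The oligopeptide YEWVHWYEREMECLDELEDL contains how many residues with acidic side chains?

The acidic residues are Asp (D) and Glu (E), whose side chains end in a carboxylate group.
Matching residues: E2, E8, E10, E12, D15, E16, E18, D19.

8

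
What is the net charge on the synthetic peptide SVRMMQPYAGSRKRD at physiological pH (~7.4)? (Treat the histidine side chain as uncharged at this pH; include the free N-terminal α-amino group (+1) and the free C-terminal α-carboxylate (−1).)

At pH ~7.4 the Lys and Arg side chains are protonated (+1), the Asp and Glu side chains are deprotonated (−1), and with His taken as neutral all other side chains carry no charge.
Positive (K, R): R3, R12, K13, R14 → +4.
Negative (D, E): D15 → −1.
The N-terminus (+1) and C-terminus (−1) cancel.
Net charge = (+4) + (−1) = +3.

+3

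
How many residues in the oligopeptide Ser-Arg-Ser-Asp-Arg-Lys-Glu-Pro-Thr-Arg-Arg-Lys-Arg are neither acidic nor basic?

4

Acidic: D, E. Basic: K, R, H. All other residues are neither.
Matching residues: Ser1, Ser3, Pro8, Thr9.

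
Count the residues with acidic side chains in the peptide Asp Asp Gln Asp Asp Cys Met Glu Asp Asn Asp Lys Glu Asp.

9

Aspartate (D) and glutamate (E) have carboxylic-acid side chains and are the acidic amino acids.
Matching residues: Asp1, Asp2, Asp4, Asp5, Glu8, Asp9, Asp11, Glu13, Asp14.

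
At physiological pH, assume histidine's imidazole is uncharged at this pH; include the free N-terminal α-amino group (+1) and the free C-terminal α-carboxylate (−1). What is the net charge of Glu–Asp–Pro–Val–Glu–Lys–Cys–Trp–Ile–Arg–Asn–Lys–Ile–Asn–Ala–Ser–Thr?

0

The side chains ionized at physiological pH are Lys/Arg (+1) and Asp/Glu (−1); with His treated as neutral, nothing else contributes.
Positive (K, R): Lys6, Arg10, Lys12 → +3.
Negative (D, E): Glu1, Asp2, Glu5 → −3.
The N-terminus (+1) and C-terminus (−1) cancel.
Net charge = (+3) + (−3) = 0.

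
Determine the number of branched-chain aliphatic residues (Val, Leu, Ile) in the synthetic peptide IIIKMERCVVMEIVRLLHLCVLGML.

Matching residues: I1, I2, I3, V9, V10, I13, V14, L16, L17, L19, V21, L22, L25.

13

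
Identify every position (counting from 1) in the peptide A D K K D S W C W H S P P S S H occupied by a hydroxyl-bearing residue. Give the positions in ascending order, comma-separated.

6, 11, 14, 15

The –OH-bearing residues are Ser, Thr (aliphatic alcohols), and Tyr (phenol).
Matching residues: S6, S11, S14, S15.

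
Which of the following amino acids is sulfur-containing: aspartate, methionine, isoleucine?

methionine

Cysteine (C, thiol) and methionine (M, thioether) are the two sulfur-containing amino acids.
Of the listed options, only methionine belongs to this group.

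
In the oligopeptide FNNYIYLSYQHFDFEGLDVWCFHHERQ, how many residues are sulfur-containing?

The sulfur-bearing residues are cysteine (–SH) and methionine (–S–CH₃).
Matching residues: C21.

1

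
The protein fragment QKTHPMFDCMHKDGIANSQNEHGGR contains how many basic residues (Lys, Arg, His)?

Matching residues: K2, H4, H11, K12, H22, R25.

6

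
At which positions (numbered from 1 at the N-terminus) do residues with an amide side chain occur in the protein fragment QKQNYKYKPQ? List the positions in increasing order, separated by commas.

Asparagine (N) and glutamine (Q) have uncharged amide side chains.
Matching residues: Q1, Q3, N4, Q10.

1, 3, 4, 10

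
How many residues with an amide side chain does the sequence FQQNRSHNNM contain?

The amide-side-chain residues are Asn (N) and Gln (Q).
Matching residues: Q2, Q3, N4, N8, N9.

5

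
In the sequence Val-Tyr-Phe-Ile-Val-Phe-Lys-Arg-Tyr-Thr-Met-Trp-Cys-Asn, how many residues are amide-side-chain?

1

Only N (asparagine) and Q (glutamine) carry a side-chain carboxamide.
Matching residues: Asn14.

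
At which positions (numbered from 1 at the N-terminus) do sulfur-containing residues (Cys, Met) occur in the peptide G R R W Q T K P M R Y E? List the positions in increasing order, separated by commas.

Matching residues: M9.

9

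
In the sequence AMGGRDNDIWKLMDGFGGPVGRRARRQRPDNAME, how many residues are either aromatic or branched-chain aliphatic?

5

Aromatic: F, W, Y. Branched-chain aliphatic: I, L, V.
Aromatic residues here: W10, F16 (2).
Branched-chain aliphatic residues here: I9, L12, V20 (3).
The two groups share no amino acid, so total = 2 + 3 = 5.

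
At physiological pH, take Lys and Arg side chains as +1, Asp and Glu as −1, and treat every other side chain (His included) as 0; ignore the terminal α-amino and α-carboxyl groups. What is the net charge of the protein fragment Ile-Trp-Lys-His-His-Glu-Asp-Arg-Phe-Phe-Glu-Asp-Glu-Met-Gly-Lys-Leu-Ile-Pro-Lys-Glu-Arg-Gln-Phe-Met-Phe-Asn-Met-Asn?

-1

Positive (K, R): Lys3, Arg8, Lys16, Lys20, Arg22 → +5.
Negative (D, E): Glu6, Asp7, Glu11, Asp12, Glu13, Glu21 → −6.
Net charge = (+5) + (−6) = −1.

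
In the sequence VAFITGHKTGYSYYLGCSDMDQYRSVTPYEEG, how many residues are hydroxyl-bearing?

11

S, T, and Y are the three residues with a side-chain hydroxyl.
Matching residues: T5, T9, Y11, S12, Y13, Y14, S18, Y23, S25, T27, Y29.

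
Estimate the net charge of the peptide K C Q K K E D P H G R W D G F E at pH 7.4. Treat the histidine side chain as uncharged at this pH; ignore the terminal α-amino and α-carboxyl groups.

At pH ~7.4 the Lys and Arg side chains are protonated (+1), the Asp and Glu side chains are deprotonated (−1), and with His taken as neutral all other side chains carry no charge.
Positive (K, R): K1, K4, K5, R11 → +4.
Negative (D, E): E6, D7, D13, E16 → −4.
Net charge = (+4) + (−4) = 0.

0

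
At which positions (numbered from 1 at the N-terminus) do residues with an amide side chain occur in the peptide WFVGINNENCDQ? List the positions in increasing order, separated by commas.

6, 7, 9, 12

Only N (asparagine) and Q (glutamine) carry a side-chain carboxamide.
Matching residues: N6, N7, N9, Q12.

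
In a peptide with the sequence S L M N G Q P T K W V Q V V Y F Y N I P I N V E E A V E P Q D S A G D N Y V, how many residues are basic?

The basic amino acids are Lys (K), Arg (R), and His (H).
Matching residues: K9.

1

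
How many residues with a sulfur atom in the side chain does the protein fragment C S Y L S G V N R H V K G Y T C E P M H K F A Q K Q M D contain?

4

Only Cys (C) and Met (M) have a sulfur atom in the side chain.
Matching residues: C1, C16, M19, M27.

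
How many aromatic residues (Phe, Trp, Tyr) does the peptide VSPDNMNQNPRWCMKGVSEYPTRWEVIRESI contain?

Matching residues: W12, Y20, W24.

3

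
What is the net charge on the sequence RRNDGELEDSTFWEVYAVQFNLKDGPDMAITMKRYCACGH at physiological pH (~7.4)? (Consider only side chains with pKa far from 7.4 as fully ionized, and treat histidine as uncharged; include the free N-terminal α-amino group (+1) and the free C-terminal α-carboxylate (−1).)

Near pH 7.4, K and R contribute +1 each, D and E contribute −1 each, and every other side chain (His included, as stated) is uncharged.
Positive (K, R): R1, R2, K23, K33, R34 → +5.
Negative (D, E): D4, E6, E8, D9, E14, D24, D27 → −7.
The N-terminus (+1) and C-terminus (−1) cancel.
Net charge = (+5) + (−7) = −2.

-2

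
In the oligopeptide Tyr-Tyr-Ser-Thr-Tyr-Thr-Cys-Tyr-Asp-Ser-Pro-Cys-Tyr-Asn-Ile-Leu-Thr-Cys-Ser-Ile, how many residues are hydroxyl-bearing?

S, T, and Y are the three residues with a side-chain hydroxyl.
Matching residues: Tyr1, Tyr2, Ser3, Thr4, Tyr5, Thr6, Tyr8, Ser10, Tyr13, Thr17, Ser19.

11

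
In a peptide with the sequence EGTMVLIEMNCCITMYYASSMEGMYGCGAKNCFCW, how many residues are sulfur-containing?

10

The sulfur-bearing residues are cysteine (–SH) and methionine (–S–CH₃).
Matching residues: M4, M9, C11, C12, M15, M21, M24, C27, C32, C34.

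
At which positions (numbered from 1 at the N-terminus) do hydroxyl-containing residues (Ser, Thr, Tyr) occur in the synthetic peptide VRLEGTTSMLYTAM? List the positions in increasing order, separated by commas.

6, 7, 8, 11, 12

Matching residues: T6, T7, S8, Y11, T12.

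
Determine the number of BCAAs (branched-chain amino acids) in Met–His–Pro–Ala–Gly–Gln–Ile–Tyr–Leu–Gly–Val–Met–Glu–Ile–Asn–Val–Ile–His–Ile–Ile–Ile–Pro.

9

The BCAAs are Val, Leu, and Ile — aliphatic side chains with a branch point.
Matching residues: Ile7, Leu9, Val11, Ile14, Val16, Ile17, Ile19, Ile20, Ile21.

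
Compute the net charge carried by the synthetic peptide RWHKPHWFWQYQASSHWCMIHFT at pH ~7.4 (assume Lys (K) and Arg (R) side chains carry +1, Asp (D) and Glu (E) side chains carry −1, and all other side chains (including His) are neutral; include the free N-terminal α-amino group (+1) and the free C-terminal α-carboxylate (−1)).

Positive (K, R): R1, K4 → +2.
Negative (D, E): none → −0.
The N-terminus (+1) and C-terminus (−1) cancel.
Net charge = (+2) + (−0) = +2.

+2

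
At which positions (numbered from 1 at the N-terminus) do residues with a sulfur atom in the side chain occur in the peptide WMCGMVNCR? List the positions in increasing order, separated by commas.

Only Cys (C) and Met (M) have a sulfur atom in the side chain.
Matching residues: M2, C3, M5, C8.

2, 3, 5, 8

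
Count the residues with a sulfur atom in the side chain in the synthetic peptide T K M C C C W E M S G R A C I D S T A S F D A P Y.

Cysteine (C, thiol) and methionine (M, thioether) are the two sulfur-containing amino acids.
Matching residues: M3, C4, C5, C6, M9, C14.

6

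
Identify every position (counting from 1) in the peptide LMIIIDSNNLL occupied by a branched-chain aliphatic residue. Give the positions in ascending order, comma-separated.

Valine (V), leucine (L), and isoleucine (I) are the branched-chain amino acids.
Matching residues: L1, I3, I4, I5, L10, L11.

1, 3, 4, 5, 10, 11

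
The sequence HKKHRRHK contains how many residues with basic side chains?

8

The basic amino acids are Lys (K), Arg (R), and His (H).
Matching residues: H1, K2, K3, H4, R5, R6, H7, K8.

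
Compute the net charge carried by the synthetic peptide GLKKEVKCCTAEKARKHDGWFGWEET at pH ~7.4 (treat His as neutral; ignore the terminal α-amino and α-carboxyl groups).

+1

At pH ~7.4 the Lys and Arg side chains are protonated (+1), the Asp and Glu side chains are deprotonated (−1), and with His taken as neutral all other side chains carry no charge.
Positive (K, R): K3, K4, K7, K13, R15, K16 → +6.
Negative (D, E): E5, E12, D18, E24, E25 → −5.
Net charge = (+6) + (−5) = +1.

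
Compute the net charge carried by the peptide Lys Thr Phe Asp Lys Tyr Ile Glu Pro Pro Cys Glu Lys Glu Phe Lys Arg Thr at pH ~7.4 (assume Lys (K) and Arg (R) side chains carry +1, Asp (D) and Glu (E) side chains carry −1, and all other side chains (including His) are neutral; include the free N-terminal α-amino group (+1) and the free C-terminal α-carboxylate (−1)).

Positive (K, R): Lys1, Lys5, Lys13, Lys16, Arg17 → +5.
Negative (D, E): Asp4, Glu8, Glu12, Glu14 → −4.
The N-terminus (+1) and C-terminus (−1) cancel.
Net charge = (+5) + (−4) = +1.

+1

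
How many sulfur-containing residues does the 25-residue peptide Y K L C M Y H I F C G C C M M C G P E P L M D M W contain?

10

Cysteine (C, thiol) and methionine (M, thioether) are the two sulfur-containing amino acids.
Matching residues: C4, M5, C10, C12, C13, M14, M15, C16, M22, M24.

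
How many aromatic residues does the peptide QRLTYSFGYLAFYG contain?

F, W, and Y each carry an aromatic ring on the side chain.
Matching residues: Y5, F7, Y9, F12, Y13.

5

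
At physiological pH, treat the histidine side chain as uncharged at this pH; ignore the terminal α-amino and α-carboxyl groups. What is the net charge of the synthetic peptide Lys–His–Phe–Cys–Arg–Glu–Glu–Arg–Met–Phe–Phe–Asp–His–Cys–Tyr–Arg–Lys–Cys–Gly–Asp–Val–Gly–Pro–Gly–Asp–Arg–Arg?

+2

The side chains ionized at physiological pH are Lys/Arg (+1) and Asp/Glu (−1); with His treated as neutral, nothing else contributes.
Positive (K, R): Lys1, Arg5, Arg8, Arg16, Lys17, Arg26, Arg27 → +7.
Negative (D, E): Glu6, Glu7, Asp12, Asp20, Asp25 → −5.
Net charge = (+7) + (−5) = +2.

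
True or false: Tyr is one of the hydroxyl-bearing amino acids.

True

Serine (S), threonine (T), and tyrosine (Y) each carry a hydroxyl group on the side chain.
Tyrosine is in this group.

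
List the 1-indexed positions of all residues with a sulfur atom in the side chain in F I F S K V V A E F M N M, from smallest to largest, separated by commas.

Cysteine (C, thiol) and methionine (M, thioether) are the two sulfur-containing amino acids.
Matching residues: M11, M13.

11, 13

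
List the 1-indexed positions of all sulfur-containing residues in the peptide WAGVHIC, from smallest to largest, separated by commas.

Only Cys (C) and Met (M) have a sulfur atom in the side chain.
Matching residues: C7.

7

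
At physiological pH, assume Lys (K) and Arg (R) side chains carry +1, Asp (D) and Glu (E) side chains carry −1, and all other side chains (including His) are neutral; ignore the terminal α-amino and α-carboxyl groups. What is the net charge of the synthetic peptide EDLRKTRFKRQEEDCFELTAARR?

+1

Positive (K, R): R4, K5, R7, K9, R10, R22, R23 → +7.
Negative (D, E): E1, D2, E12, E13, D14, E17 → −6.
Net charge = (+7) + (−6) = +1.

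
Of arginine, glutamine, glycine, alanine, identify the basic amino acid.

The basic amino acids are Lys (K), Arg (R), and His (H).
Of the listed options, only arginine belongs to this group.

arginine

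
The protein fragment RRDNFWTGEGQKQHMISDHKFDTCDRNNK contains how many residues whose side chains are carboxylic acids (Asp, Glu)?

5

Matching residues: D3, E9, D18, D22, D25.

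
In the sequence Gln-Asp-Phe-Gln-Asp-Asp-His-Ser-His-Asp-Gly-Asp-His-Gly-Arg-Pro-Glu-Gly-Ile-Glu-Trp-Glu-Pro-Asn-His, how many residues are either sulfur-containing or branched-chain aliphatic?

Sulfur-containing: C, M. Branched-chain aliphatic: I, L, V.
Sulfur-containing residues here: none (0).
Branched-chain aliphatic residues here: Ile19 (1).
The two groups share no amino acid, so total = 0 + 1 = 1.

1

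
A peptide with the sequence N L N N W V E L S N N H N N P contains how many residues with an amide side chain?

7

Only N (asparagine) and Q (glutamine) carry a side-chain carboxamide.
Matching residues: N1, N3, N4, N10, N11, N13, N14.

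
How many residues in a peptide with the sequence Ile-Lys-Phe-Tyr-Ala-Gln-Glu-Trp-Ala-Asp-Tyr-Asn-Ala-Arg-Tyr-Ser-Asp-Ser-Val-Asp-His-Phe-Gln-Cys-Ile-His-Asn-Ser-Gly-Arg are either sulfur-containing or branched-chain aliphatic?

Sulfur-containing: C, M. Branched-chain aliphatic: I, L, V.
Sulfur-containing residues here: Cys24 (1).
Branched-chain aliphatic residues here: Ile1, Val19, Ile25 (3).
The two groups share no amino acid, so total = 1 + 3 = 4.

4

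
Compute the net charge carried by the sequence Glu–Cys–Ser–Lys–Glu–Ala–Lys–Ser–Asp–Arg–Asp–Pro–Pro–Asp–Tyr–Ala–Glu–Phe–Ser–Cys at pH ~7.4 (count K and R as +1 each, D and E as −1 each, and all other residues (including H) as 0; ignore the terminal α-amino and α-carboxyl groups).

Positive (K, R): Lys4, Lys7, Arg10 → +3.
Negative (D, E): Glu1, Glu5, Asp9, Asp11, Asp14, Glu17 → −6.
Net charge = (+3) + (−6) = −3.

-3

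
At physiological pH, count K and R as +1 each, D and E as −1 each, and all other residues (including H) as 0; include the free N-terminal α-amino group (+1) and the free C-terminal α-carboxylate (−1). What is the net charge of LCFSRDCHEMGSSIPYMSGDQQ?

-2

Positive (K, R): R5 → +1.
Negative (D, E): D6, E9, D20 → −3.
The N-terminus (+1) and C-terminus (−1) cancel.
Net charge = (+1) + (−3) = −2.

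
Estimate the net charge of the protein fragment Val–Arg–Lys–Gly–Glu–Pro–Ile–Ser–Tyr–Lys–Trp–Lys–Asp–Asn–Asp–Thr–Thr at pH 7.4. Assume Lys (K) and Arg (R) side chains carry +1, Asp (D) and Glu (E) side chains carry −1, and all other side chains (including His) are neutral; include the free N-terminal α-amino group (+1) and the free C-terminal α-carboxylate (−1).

+1

Positive (K, R): Arg2, Lys3, Lys10, Lys12 → +4.
Negative (D, E): Glu5, Asp13, Asp15 → −3.
The N-terminus (+1) and C-terminus (−1) cancel.
Net charge = (+4) + (−3) = +1.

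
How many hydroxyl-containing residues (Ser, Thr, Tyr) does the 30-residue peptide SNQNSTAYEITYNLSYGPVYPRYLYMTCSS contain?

Matching residues: S1, S5, T6, Y8, T11, Y12, S15, Y16, Y20, Y23, Y25, T27, S29, S30.

14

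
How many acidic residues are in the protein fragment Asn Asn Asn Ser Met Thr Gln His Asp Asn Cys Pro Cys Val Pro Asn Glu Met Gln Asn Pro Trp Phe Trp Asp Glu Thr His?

Only D (aspartate) and E (glutamate) carry a side-chain carboxylic acid.
Matching residues: Asp9, Glu17, Asp25, Glu26.

4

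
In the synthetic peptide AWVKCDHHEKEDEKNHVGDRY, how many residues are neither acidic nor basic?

Acidic: D, E. Basic: K, R, H. All other residues are neither.
Matching residues: A1, W2, V3, C5, N15, V17, G18, Y21.

8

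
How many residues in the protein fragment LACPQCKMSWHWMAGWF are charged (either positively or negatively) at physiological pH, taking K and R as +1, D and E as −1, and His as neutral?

1

Charged side chains at pH ~7.4: K, R (positive); D, E (negative).
Matching residues: K7.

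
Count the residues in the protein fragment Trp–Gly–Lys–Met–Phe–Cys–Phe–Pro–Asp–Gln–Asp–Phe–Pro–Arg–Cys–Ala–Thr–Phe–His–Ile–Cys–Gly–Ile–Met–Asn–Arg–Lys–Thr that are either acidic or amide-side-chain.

4

Acidic: D, E. Amide-side-chain: N, Q.
Acidic residues here: Asp9, Asp11 (2).
Amide-side-chain residues here: Gln10, Asn25 (2).
The two groups share no amino acid, so total = 2 + 2 = 4.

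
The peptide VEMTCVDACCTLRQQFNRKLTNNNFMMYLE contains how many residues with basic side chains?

3

The basic amino acids are Lys (K), Arg (R), and His (H).
Matching residues: R13, R18, K19.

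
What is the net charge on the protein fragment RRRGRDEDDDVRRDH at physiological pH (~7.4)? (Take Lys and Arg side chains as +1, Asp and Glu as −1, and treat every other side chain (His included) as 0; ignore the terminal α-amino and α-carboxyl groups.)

Positive (K, R): R1, R2, R3, R5, R12, R13 → +6.
Negative (D, E): D6, E7, D8, D9, D10, D14 → −6.
Net charge = (+6) + (−6) = 0.

0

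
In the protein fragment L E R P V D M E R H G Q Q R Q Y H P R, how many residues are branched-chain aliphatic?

V, L, and I make up the branched-chain aliphatic group.
Matching residues: L1, V5.

2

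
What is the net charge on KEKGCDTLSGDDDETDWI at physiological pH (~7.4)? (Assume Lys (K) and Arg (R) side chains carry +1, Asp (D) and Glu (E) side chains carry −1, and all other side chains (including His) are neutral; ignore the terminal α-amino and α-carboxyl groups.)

-5

Positive (K, R): K1, K3 → +2.
Negative (D, E): E2, D6, D11, D12, D13, E14, D16 → −7.
Net charge = (+2) + (−7) = −5.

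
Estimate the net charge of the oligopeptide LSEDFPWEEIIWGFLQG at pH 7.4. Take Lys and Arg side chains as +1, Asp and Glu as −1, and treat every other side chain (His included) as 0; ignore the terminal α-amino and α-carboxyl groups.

Positive (K, R): none → +0.
Negative (D, E): E3, D4, E8, E9 → −4.
Net charge = (+0) + (−4) = −4.

-4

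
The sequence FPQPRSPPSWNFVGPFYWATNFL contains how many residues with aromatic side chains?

F, W, and Y each carry an aromatic ring on the side chain.
Matching residues: F1, W10, F12, F16, Y17, W18, F22.

7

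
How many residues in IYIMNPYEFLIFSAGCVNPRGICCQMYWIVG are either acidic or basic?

2

Acidic: D, E. Basic: H, K, R.
Acidic residues here: E8 (1).
Basic residues here: R20 (1).
The two groups share no amino acid, so total = 1 + 1 = 2.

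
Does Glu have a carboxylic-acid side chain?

Yes

The acidic residues are Asp (D) and Glu (E), whose side chains end in a carboxylate group.
Glutamate is in this group.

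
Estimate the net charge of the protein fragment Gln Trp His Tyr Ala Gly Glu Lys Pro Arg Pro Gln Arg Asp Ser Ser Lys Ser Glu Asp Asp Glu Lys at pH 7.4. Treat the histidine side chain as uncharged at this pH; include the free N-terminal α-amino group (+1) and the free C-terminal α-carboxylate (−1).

-1

At pH ~7.4 the Lys and Arg side chains are protonated (+1), the Asp and Glu side chains are deprotonated (−1), and with His taken as neutral all other side chains carry no charge.
Positive (K, R): Lys8, Arg10, Arg13, Lys17, Lys23 → +5.
Negative (D, E): Glu7, Asp14, Glu19, Asp20, Asp21, Glu22 → −6.
The N-terminus (+1) and C-terminus (−1) cancel.
Net charge = (+5) + (−6) = −1.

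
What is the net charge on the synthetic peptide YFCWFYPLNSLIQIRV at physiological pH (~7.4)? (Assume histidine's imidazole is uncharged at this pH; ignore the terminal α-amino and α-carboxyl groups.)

At pH ~7.4 the Lys and Arg side chains are protonated (+1), the Asp and Glu side chains are deprotonated (−1), and with His taken as neutral all other side chains carry no charge.
Positive (K, R): R15 → +1.
Negative (D, E): none → −0.
Net charge = (+1) + (−0) = +1.

+1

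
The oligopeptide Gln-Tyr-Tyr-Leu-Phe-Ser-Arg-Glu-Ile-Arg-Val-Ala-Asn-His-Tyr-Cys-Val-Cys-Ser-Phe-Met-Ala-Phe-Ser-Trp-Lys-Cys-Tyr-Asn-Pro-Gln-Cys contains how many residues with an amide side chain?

Only N (asparagine) and Q (glutamine) carry a side-chain carboxamide.
Matching residues: Gln1, Asn13, Asn29, Gln31.

4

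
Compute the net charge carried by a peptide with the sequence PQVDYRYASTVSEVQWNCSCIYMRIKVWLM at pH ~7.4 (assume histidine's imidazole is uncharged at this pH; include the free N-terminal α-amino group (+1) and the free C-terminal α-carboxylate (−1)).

+1

The side chains ionized at physiological pH are Lys/Arg (+1) and Asp/Glu (−1); with His treated as neutral, nothing else contributes.
Positive (K, R): R6, R24, K26 → +3.
Negative (D, E): D4, E13 → −2.
The N-terminus (+1) and C-terminus (−1) cancel.
Net charge = (+3) + (−2) = +1.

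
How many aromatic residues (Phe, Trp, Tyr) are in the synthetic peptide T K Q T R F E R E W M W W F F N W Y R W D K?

Matching residues: F6, W10, W12, W13, F14, F15, W17, Y18, W20.

9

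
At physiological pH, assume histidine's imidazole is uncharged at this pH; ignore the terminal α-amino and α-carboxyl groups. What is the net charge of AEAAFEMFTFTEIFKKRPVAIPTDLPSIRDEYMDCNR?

Near pH 7.4, K and R contribute +1 each, D and E contribute −1 each, and every other side chain (His included, as stated) is uncharged.
Positive (K, R): K15, K16, R17, R29, R37 → +5.
Negative (D, E): E2, E6, E12, D24, D30, E31, D34 → −7.
Net charge = (+5) + (−7) = −2.

-2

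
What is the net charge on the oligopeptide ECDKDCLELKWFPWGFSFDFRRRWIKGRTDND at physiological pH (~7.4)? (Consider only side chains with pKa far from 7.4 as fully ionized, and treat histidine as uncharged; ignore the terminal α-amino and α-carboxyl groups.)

0

At pH ~7.4 the Lys and Arg side chains are protonated (+1), the Asp and Glu side chains are deprotonated (−1), and with His taken as neutral all other side chains carry no charge.
Positive (K, R): K4, K10, R21, R22, R23, K26, R28 → +7.
Negative (D, E): E1, D3, D5, E8, D19, D30, D32 → −7.
Net charge = (+7) + (−7) = 0.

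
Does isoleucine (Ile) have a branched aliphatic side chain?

V, L, and I make up the branched-chain aliphatic group.
Isoleucine is in this group.

Yes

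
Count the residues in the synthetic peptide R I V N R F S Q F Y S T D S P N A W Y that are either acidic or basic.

3

Acidic: D, E. Basic: H, K, R.
Acidic residues here: D13 (1).
Basic residues here: R1, R5 (2).
The two groups share no amino acid, so total = 1 + 2 = 3.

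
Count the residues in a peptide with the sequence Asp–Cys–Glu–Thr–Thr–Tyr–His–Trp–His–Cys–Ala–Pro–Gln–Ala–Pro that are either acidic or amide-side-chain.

3

Acidic: D, E. Amide-side-chain: N, Q.
Acidic residues here: Asp1, Glu3 (2).
Amide-side-chain residues here: Gln13 (1).
The two groups share no amino acid, so total = 2 + 1 = 3.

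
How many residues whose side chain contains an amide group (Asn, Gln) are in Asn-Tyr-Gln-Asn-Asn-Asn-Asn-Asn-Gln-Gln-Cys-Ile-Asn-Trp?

10

Matching residues: Asn1, Gln3, Asn4, Asn5, Asn6, Asn7, Asn8, Gln9, Gln10, Asn13.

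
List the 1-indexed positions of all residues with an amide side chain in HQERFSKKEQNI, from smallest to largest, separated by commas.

Only N (asparagine) and Q (glutamine) carry a side-chain carboxamide.
Matching residues: Q2, Q10, N11.

2, 10, 11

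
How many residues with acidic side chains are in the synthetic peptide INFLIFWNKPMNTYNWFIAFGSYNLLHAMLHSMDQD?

2

The acidic residues are Asp (D) and Glu (E), whose side chains end in a carboxylate group.
Matching residues: D34, D36.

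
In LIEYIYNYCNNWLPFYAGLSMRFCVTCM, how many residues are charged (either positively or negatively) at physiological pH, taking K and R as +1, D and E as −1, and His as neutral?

Charged side chains at pH ~7.4: K, R (positive); D, E (negative).
Matching residues: E3, R22.

2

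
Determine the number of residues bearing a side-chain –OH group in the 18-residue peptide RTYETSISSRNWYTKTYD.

10

S, T, and Y are the three residues with a side-chain hydroxyl.
Matching residues: T2, Y3, T5, S6, S8, S9, Y13, T14, T16, Y17.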